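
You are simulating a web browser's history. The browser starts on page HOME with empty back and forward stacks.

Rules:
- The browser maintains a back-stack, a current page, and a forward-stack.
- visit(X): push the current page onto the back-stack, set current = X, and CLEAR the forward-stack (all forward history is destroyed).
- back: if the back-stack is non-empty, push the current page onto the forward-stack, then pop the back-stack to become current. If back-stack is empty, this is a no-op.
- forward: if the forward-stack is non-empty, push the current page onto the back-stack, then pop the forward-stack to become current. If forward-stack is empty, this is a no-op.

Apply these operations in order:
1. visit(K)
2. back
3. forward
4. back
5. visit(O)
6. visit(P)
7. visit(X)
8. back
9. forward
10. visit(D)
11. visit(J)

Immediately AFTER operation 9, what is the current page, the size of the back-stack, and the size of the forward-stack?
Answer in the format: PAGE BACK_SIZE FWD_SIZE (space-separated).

After 1 (visit(K)): cur=K back=1 fwd=0
After 2 (back): cur=HOME back=0 fwd=1
After 3 (forward): cur=K back=1 fwd=0
After 4 (back): cur=HOME back=0 fwd=1
After 5 (visit(O)): cur=O back=1 fwd=0
After 6 (visit(P)): cur=P back=2 fwd=0
After 7 (visit(X)): cur=X back=3 fwd=0
After 8 (back): cur=P back=2 fwd=1
After 9 (forward): cur=X back=3 fwd=0

X 3 0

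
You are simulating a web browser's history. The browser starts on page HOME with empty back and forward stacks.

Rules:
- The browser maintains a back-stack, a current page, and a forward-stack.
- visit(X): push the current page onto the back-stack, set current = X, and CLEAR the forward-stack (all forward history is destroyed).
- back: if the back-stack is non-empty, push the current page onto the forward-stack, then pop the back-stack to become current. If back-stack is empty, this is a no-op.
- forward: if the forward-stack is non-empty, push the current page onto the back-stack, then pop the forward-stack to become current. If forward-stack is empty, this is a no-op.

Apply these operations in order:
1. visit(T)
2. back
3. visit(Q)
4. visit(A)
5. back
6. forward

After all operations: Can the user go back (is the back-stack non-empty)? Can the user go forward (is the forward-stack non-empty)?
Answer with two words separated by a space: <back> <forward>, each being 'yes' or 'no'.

Answer: yes no

Derivation:
After 1 (visit(T)): cur=T back=1 fwd=0
After 2 (back): cur=HOME back=0 fwd=1
After 3 (visit(Q)): cur=Q back=1 fwd=0
After 4 (visit(A)): cur=A back=2 fwd=0
After 5 (back): cur=Q back=1 fwd=1
After 6 (forward): cur=A back=2 fwd=0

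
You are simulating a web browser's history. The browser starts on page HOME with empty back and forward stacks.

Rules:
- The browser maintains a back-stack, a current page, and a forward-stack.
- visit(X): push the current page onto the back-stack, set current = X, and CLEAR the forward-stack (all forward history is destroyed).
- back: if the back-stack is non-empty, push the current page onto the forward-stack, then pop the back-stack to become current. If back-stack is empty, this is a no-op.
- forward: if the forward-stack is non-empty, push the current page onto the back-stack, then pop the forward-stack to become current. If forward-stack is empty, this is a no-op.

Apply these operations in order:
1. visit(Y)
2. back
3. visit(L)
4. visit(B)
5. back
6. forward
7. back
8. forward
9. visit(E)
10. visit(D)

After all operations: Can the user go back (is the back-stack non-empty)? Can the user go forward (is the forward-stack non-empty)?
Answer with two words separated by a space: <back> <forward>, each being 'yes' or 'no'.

After 1 (visit(Y)): cur=Y back=1 fwd=0
After 2 (back): cur=HOME back=0 fwd=1
After 3 (visit(L)): cur=L back=1 fwd=0
After 4 (visit(B)): cur=B back=2 fwd=0
After 5 (back): cur=L back=1 fwd=1
After 6 (forward): cur=B back=2 fwd=0
After 7 (back): cur=L back=1 fwd=1
After 8 (forward): cur=B back=2 fwd=0
After 9 (visit(E)): cur=E back=3 fwd=0
After 10 (visit(D)): cur=D back=4 fwd=0

Answer: yes no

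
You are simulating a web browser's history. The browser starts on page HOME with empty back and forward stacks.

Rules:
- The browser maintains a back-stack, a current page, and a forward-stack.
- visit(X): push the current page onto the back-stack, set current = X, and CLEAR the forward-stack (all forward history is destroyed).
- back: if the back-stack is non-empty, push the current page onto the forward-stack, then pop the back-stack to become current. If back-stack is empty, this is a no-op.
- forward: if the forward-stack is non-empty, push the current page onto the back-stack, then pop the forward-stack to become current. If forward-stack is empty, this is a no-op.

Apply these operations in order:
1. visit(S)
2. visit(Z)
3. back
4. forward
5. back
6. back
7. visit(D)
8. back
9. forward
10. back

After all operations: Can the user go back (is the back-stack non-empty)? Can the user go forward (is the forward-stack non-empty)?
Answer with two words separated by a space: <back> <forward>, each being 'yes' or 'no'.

After 1 (visit(S)): cur=S back=1 fwd=0
After 2 (visit(Z)): cur=Z back=2 fwd=0
After 3 (back): cur=S back=1 fwd=1
After 4 (forward): cur=Z back=2 fwd=0
After 5 (back): cur=S back=1 fwd=1
After 6 (back): cur=HOME back=0 fwd=2
After 7 (visit(D)): cur=D back=1 fwd=0
After 8 (back): cur=HOME back=0 fwd=1
After 9 (forward): cur=D back=1 fwd=0
After 10 (back): cur=HOME back=0 fwd=1

Answer: no yes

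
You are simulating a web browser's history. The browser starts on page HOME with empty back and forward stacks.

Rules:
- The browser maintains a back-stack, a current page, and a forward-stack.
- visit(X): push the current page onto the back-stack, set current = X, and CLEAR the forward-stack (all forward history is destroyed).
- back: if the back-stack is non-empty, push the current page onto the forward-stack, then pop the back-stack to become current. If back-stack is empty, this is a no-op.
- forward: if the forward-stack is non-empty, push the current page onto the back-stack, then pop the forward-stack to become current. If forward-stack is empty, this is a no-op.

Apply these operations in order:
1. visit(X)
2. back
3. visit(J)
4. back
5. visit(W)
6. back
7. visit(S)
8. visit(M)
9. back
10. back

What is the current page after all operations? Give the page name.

Answer: HOME

Derivation:
After 1 (visit(X)): cur=X back=1 fwd=0
After 2 (back): cur=HOME back=0 fwd=1
After 3 (visit(J)): cur=J back=1 fwd=0
After 4 (back): cur=HOME back=0 fwd=1
After 5 (visit(W)): cur=W back=1 fwd=0
After 6 (back): cur=HOME back=0 fwd=1
After 7 (visit(S)): cur=S back=1 fwd=0
After 8 (visit(M)): cur=M back=2 fwd=0
After 9 (back): cur=S back=1 fwd=1
After 10 (back): cur=HOME back=0 fwd=2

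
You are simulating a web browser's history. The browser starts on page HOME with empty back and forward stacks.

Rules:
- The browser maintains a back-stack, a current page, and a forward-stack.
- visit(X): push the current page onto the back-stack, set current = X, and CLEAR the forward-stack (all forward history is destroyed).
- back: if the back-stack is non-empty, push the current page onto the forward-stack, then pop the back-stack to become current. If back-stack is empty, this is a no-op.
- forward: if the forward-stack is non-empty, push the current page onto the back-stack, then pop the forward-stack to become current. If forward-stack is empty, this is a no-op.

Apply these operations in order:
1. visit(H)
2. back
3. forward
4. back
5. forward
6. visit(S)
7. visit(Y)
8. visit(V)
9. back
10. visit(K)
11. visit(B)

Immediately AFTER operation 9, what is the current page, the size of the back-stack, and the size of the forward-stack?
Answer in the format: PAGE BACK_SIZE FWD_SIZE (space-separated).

After 1 (visit(H)): cur=H back=1 fwd=0
After 2 (back): cur=HOME back=0 fwd=1
After 3 (forward): cur=H back=1 fwd=0
After 4 (back): cur=HOME back=0 fwd=1
After 5 (forward): cur=H back=1 fwd=0
After 6 (visit(S)): cur=S back=2 fwd=0
After 7 (visit(Y)): cur=Y back=3 fwd=0
After 8 (visit(V)): cur=V back=4 fwd=0
After 9 (back): cur=Y back=3 fwd=1

Y 3 1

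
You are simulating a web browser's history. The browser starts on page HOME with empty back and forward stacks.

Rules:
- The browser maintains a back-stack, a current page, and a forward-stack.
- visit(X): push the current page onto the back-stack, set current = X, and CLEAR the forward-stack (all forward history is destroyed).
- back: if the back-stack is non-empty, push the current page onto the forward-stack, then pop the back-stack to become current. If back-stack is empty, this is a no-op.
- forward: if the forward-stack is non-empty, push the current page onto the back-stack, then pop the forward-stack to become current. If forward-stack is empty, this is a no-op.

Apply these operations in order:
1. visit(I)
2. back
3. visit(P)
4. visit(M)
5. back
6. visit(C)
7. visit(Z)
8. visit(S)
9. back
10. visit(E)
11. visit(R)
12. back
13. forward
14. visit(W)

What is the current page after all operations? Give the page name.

Answer: W

Derivation:
After 1 (visit(I)): cur=I back=1 fwd=0
After 2 (back): cur=HOME back=0 fwd=1
After 3 (visit(P)): cur=P back=1 fwd=0
After 4 (visit(M)): cur=M back=2 fwd=0
After 5 (back): cur=P back=1 fwd=1
After 6 (visit(C)): cur=C back=2 fwd=0
After 7 (visit(Z)): cur=Z back=3 fwd=0
After 8 (visit(S)): cur=S back=4 fwd=0
After 9 (back): cur=Z back=3 fwd=1
After 10 (visit(E)): cur=E back=4 fwd=0
After 11 (visit(R)): cur=R back=5 fwd=0
After 12 (back): cur=E back=4 fwd=1
After 13 (forward): cur=R back=5 fwd=0
After 14 (visit(W)): cur=W back=6 fwd=0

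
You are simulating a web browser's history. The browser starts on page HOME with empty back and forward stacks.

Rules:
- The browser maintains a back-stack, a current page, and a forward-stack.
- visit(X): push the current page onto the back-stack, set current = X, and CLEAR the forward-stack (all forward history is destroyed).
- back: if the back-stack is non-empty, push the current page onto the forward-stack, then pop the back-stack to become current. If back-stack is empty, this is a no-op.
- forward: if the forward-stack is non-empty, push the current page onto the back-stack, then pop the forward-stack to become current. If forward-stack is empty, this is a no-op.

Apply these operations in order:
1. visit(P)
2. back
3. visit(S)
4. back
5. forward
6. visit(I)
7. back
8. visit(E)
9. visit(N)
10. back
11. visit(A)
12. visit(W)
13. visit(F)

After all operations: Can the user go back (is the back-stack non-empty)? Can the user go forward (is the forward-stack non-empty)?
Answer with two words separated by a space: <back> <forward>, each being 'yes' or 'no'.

Answer: yes no

Derivation:
After 1 (visit(P)): cur=P back=1 fwd=0
After 2 (back): cur=HOME back=0 fwd=1
After 3 (visit(S)): cur=S back=1 fwd=0
After 4 (back): cur=HOME back=0 fwd=1
After 5 (forward): cur=S back=1 fwd=0
After 6 (visit(I)): cur=I back=2 fwd=0
After 7 (back): cur=S back=1 fwd=1
After 8 (visit(E)): cur=E back=2 fwd=0
After 9 (visit(N)): cur=N back=3 fwd=0
After 10 (back): cur=E back=2 fwd=1
After 11 (visit(A)): cur=A back=3 fwd=0
After 12 (visit(W)): cur=W back=4 fwd=0
After 13 (visit(F)): cur=F back=5 fwd=0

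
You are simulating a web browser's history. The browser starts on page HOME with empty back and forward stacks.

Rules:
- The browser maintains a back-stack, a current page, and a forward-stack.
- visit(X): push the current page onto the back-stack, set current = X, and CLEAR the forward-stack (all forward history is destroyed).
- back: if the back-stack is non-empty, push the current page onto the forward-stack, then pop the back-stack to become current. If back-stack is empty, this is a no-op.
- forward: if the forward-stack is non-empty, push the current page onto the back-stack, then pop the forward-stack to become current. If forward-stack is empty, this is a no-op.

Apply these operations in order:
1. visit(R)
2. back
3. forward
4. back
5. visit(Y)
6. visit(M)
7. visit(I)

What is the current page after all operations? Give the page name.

After 1 (visit(R)): cur=R back=1 fwd=0
After 2 (back): cur=HOME back=0 fwd=1
After 3 (forward): cur=R back=1 fwd=0
After 4 (back): cur=HOME back=0 fwd=1
After 5 (visit(Y)): cur=Y back=1 fwd=0
After 6 (visit(M)): cur=M back=2 fwd=0
After 7 (visit(I)): cur=I back=3 fwd=0

Answer: I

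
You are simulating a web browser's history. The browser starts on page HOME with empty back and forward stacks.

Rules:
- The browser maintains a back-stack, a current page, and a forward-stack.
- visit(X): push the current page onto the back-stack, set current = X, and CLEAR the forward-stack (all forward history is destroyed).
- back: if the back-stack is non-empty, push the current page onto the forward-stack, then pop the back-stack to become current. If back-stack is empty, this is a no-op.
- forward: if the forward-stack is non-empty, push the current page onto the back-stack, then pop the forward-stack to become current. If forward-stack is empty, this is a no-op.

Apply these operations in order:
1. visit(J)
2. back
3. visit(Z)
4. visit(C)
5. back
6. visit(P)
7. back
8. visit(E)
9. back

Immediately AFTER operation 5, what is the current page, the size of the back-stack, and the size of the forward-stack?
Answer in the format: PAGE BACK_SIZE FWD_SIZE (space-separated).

After 1 (visit(J)): cur=J back=1 fwd=0
After 2 (back): cur=HOME back=0 fwd=1
After 3 (visit(Z)): cur=Z back=1 fwd=0
After 4 (visit(C)): cur=C back=2 fwd=0
After 5 (back): cur=Z back=1 fwd=1

Z 1 1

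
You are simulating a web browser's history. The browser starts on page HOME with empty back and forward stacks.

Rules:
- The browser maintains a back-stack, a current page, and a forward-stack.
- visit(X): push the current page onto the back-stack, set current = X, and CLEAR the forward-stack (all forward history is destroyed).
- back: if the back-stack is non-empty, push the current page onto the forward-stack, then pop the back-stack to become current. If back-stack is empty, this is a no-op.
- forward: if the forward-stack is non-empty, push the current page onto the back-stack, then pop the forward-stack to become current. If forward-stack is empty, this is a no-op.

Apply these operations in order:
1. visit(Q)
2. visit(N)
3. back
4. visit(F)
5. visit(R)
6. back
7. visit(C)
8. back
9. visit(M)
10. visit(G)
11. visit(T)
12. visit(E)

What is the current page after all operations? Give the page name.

Answer: E

Derivation:
After 1 (visit(Q)): cur=Q back=1 fwd=0
After 2 (visit(N)): cur=N back=2 fwd=0
After 3 (back): cur=Q back=1 fwd=1
After 4 (visit(F)): cur=F back=2 fwd=0
After 5 (visit(R)): cur=R back=3 fwd=0
After 6 (back): cur=F back=2 fwd=1
After 7 (visit(C)): cur=C back=3 fwd=0
After 8 (back): cur=F back=2 fwd=1
After 9 (visit(M)): cur=M back=3 fwd=0
After 10 (visit(G)): cur=G back=4 fwd=0
After 11 (visit(T)): cur=T back=5 fwd=0
After 12 (visit(E)): cur=E back=6 fwd=0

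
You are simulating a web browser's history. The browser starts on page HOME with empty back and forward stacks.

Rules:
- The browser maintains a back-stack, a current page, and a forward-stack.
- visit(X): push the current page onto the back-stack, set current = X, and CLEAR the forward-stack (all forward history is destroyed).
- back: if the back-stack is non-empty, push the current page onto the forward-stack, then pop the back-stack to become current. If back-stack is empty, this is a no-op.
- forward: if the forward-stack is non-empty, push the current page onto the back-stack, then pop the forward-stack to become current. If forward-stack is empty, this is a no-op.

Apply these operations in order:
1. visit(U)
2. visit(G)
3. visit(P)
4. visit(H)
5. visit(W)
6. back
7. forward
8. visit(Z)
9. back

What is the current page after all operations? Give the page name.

Answer: W

Derivation:
After 1 (visit(U)): cur=U back=1 fwd=0
After 2 (visit(G)): cur=G back=2 fwd=0
After 3 (visit(P)): cur=P back=3 fwd=0
After 4 (visit(H)): cur=H back=4 fwd=0
After 5 (visit(W)): cur=W back=5 fwd=0
After 6 (back): cur=H back=4 fwd=1
After 7 (forward): cur=W back=5 fwd=0
After 8 (visit(Z)): cur=Z back=6 fwd=0
After 9 (back): cur=W back=5 fwd=1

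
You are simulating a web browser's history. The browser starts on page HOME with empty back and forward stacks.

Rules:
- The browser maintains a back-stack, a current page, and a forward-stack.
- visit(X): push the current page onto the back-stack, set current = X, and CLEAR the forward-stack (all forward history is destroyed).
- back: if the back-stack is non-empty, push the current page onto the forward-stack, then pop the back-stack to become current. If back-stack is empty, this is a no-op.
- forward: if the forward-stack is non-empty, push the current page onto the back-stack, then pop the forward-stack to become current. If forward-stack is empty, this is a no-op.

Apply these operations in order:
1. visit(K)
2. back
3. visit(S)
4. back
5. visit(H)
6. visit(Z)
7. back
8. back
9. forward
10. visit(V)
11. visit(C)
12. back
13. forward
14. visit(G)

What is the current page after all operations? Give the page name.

After 1 (visit(K)): cur=K back=1 fwd=0
After 2 (back): cur=HOME back=0 fwd=1
After 3 (visit(S)): cur=S back=1 fwd=0
After 4 (back): cur=HOME back=0 fwd=1
After 5 (visit(H)): cur=H back=1 fwd=0
After 6 (visit(Z)): cur=Z back=2 fwd=0
After 7 (back): cur=H back=1 fwd=1
After 8 (back): cur=HOME back=0 fwd=2
After 9 (forward): cur=H back=1 fwd=1
After 10 (visit(V)): cur=V back=2 fwd=0
After 11 (visit(C)): cur=C back=3 fwd=0
After 12 (back): cur=V back=2 fwd=1
After 13 (forward): cur=C back=3 fwd=0
After 14 (visit(G)): cur=G back=4 fwd=0

Answer: G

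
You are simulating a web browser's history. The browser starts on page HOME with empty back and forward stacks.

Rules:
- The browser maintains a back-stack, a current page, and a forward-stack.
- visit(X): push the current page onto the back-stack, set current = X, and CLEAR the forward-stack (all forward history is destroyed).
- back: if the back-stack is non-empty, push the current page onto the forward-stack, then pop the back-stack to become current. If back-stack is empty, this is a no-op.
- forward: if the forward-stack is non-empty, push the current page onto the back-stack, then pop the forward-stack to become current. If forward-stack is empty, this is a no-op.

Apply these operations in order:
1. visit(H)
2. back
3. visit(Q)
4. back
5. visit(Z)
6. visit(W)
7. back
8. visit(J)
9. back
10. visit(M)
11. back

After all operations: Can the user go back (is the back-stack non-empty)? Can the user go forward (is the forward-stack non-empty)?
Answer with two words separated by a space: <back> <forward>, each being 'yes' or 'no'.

Answer: yes yes

Derivation:
After 1 (visit(H)): cur=H back=1 fwd=0
After 2 (back): cur=HOME back=0 fwd=1
After 3 (visit(Q)): cur=Q back=1 fwd=0
After 4 (back): cur=HOME back=0 fwd=1
After 5 (visit(Z)): cur=Z back=1 fwd=0
After 6 (visit(W)): cur=W back=2 fwd=0
After 7 (back): cur=Z back=1 fwd=1
After 8 (visit(J)): cur=J back=2 fwd=0
After 9 (back): cur=Z back=1 fwd=1
After 10 (visit(M)): cur=M back=2 fwd=0
After 11 (back): cur=Z back=1 fwd=1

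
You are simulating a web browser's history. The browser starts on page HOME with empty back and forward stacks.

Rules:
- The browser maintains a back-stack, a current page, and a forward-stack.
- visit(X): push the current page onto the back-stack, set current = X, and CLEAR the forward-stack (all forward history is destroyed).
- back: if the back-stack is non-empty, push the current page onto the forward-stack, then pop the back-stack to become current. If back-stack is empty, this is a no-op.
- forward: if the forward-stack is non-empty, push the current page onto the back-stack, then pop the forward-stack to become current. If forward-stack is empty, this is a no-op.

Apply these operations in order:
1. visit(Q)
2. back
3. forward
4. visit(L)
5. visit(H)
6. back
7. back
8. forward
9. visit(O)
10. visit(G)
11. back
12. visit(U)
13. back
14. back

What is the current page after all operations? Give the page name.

Answer: L

Derivation:
After 1 (visit(Q)): cur=Q back=1 fwd=0
After 2 (back): cur=HOME back=0 fwd=1
After 3 (forward): cur=Q back=1 fwd=0
After 4 (visit(L)): cur=L back=2 fwd=0
After 5 (visit(H)): cur=H back=3 fwd=0
After 6 (back): cur=L back=2 fwd=1
After 7 (back): cur=Q back=1 fwd=2
After 8 (forward): cur=L back=2 fwd=1
After 9 (visit(O)): cur=O back=3 fwd=0
After 10 (visit(G)): cur=G back=4 fwd=0
After 11 (back): cur=O back=3 fwd=1
After 12 (visit(U)): cur=U back=4 fwd=0
After 13 (back): cur=O back=3 fwd=1
After 14 (back): cur=L back=2 fwd=2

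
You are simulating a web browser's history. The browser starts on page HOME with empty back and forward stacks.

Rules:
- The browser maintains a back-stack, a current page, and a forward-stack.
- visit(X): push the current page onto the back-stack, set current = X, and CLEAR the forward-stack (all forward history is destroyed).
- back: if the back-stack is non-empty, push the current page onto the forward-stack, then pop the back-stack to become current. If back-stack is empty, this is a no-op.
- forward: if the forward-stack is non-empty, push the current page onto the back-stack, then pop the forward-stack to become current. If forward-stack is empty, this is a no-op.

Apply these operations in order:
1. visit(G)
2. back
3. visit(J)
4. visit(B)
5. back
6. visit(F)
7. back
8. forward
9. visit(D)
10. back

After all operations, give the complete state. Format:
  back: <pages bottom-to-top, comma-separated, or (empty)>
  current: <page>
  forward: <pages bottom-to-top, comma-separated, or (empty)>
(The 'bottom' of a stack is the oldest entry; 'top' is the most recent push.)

Answer: back: HOME,J
current: F
forward: D

Derivation:
After 1 (visit(G)): cur=G back=1 fwd=0
After 2 (back): cur=HOME back=0 fwd=1
After 3 (visit(J)): cur=J back=1 fwd=0
After 4 (visit(B)): cur=B back=2 fwd=0
After 5 (back): cur=J back=1 fwd=1
After 6 (visit(F)): cur=F back=2 fwd=0
After 7 (back): cur=J back=1 fwd=1
After 8 (forward): cur=F back=2 fwd=0
After 9 (visit(D)): cur=D back=3 fwd=0
After 10 (back): cur=F back=2 fwd=1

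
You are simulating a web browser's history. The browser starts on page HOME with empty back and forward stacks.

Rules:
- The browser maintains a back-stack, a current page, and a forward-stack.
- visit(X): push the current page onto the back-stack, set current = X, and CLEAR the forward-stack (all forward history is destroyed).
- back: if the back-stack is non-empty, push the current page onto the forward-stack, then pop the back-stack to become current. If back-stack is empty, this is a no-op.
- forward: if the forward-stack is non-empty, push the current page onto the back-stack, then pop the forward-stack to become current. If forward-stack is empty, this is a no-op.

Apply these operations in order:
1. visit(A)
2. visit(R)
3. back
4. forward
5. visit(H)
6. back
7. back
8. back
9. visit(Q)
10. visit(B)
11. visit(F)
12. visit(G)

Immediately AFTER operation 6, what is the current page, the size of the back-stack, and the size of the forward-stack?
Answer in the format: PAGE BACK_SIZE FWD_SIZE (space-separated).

After 1 (visit(A)): cur=A back=1 fwd=0
After 2 (visit(R)): cur=R back=2 fwd=0
After 3 (back): cur=A back=1 fwd=1
After 4 (forward): cur=R back=2 fwd=0
After 5 (visit(H)): cur=H back=3 fwd=0
After 6 (back): cur=R back=2 fwd=1

R 2 1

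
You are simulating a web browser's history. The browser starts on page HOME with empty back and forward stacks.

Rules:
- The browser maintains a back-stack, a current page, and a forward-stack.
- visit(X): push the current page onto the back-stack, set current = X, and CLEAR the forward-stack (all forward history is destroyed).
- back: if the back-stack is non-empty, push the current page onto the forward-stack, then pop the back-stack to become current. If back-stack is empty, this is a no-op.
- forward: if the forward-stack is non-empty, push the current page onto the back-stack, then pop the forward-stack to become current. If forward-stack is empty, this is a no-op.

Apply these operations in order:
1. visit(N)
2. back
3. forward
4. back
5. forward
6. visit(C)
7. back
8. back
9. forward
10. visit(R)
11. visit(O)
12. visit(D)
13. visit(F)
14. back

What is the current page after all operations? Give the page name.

Answer: D

Derivation:
After 1 (visit(N)): cur=N back=1 fwd=0
After 2 (back): cur=HOME back=0 fwd=1
After 3 (forward): cur=N back=1 fwd=0
After 4 (back): cur=HOME back=0 fwd=1
After 5 (forward): cur=N back=1 fwd=0
After 6 (visit(C)): cur=C back=2 fwd=0
After 7 (back): cur=N back=1 fwd=1
After 8 (back): cur=HOME back=0 fwd=2
After 9 (forward): cur=N back=1 fwd=1
After 10 (visit(R)): cur=R back=2 fwd=0
After 11 (visit(O)): cur=O back=3 fwd=0
After 12 (visit(D)): cur=D back=4 fwd=0
After 13 (visit(F)): cur=F back=5 fwd=0
After 14 (back): cur=D back=4 fwd=1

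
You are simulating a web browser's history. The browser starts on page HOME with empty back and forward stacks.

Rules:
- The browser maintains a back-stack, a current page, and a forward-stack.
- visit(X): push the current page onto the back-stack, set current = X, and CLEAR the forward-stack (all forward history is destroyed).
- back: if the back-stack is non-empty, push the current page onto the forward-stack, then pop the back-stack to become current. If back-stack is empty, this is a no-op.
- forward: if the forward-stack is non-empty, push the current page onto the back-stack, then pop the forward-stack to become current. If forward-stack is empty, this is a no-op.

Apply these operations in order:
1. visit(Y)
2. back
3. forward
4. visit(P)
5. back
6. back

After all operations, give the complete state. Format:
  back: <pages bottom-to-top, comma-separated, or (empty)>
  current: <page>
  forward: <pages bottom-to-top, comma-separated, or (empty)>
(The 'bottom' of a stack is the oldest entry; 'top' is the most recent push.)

After 1 (visit(Y)): cur=Y back=1 fwd=0
After 2 (back): cur=HOME back=0 fwd=1
After 3 (forward): cur=Y back=1 fwd=0
After 4 (visit(P)): cur=P back=2 fwd=0
After 5 (back): cur=Y back=1 fwd=1
After 6 (back): cur=HOME back=0 fwd=2

Answer: back: (empty)
current: HOME
forward: P,Y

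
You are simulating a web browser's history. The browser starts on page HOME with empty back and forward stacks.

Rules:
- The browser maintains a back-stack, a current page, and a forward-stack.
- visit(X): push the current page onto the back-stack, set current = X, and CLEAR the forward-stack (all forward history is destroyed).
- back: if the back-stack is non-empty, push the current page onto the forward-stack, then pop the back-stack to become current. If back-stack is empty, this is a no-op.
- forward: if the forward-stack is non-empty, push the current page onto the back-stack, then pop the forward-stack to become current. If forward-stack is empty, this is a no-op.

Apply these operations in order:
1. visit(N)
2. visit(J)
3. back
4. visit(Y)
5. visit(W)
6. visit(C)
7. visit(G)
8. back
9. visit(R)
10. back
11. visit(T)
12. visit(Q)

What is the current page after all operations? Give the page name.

Answer: Q

Derivation:
After 1 (visit(N)): cur=N back=1 fwd=0
After 2 (visit(J)): cur=J back=2 fwd=0
After 3 (back): cur=N back=1 fwd=1
After 4 (visit(Y)): cur=Y back=2 fwd=0
After 5 (visit(W)): cur=W back=3 fwd=0
After 6 (visit(C)): cur=C back=4 fwd=0
After 7 (visit(G)): cur=G back=5 fwd=0
After 8 (back): cur=C back=4 fwd=1
After 9 (visit(R)): cur=R back=5 fwd=0
After 10 (back): cur=C back=4 fwd=1
After 11 (visit(T)): cur=T back=5 fwd=0
After 12 (visit(Q)): cur=Q back=6 fwd=0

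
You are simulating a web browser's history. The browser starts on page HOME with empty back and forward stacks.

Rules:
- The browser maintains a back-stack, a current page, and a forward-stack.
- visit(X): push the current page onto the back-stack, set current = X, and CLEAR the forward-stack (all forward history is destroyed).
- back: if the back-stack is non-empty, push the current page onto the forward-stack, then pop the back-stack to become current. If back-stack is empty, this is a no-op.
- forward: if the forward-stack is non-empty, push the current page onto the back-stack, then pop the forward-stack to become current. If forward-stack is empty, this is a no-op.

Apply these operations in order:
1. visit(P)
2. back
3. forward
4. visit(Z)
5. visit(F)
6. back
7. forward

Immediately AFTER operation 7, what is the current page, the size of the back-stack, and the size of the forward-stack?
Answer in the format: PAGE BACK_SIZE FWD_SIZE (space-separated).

After 1 (visit(P)): cur=P back=1 fwd=0
After 2 (back): cur=HOME back=0 fwd=1
After 3 (forward): cur=P back=1 fwd=0
After 4 (visit(Z)): cur=Z back=2 fwd=0
After 5 (visit(F)): cur=F back=3 fwd=0
After 6 (back): cur=Z back=2 fwd=1
After 7 (forward): cur=F back=3 fwd=0

F 3 0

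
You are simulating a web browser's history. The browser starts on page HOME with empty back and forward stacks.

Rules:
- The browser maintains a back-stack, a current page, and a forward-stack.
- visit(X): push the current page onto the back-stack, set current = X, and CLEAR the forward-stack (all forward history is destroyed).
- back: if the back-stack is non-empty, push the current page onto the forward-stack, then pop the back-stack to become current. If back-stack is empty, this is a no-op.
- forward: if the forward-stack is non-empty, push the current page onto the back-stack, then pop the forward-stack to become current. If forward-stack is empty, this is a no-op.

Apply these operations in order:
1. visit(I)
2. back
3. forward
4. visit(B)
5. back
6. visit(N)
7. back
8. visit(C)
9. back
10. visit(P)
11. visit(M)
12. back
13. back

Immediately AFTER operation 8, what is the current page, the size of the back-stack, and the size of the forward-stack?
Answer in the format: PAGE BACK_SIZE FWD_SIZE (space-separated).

After 1 (visit(I)): cur=I back=1 fwd=0
After 2 (back): cur=HOME back=0 fwd=1
After 3 (forward): cur=I back=1 fwd=0
After 4 (visit(B)): cur=B back=2 fwd=0
After 5 (back): cur=I back=1 fwd=1
After 6 (visit(N)): cur=N back=2 fwd=0
After 7 (back): cur=I back=1 fwd=1
After 8 (visit(C)): cur=C back=2 fwd=0

C 2 0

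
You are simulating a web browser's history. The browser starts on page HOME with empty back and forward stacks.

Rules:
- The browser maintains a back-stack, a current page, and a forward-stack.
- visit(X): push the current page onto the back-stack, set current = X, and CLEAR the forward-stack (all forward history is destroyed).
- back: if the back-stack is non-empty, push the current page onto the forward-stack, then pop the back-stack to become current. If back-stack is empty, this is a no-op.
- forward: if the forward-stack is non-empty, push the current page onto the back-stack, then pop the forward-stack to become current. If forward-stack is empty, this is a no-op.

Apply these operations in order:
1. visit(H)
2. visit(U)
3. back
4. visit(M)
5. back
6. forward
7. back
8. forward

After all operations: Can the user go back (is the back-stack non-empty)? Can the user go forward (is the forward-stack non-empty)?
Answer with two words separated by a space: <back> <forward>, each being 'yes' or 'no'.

After 1 (visit(H)): cur=H back=1 fwd=0
After 2 (visit(U)): cur=U back=2 fwd=0
After 3 (back): cur=H back=1 fwd=1
After 4 (visit(M)): cur=M back=2 fwd=0
After 5 (back): cur=H back=1 fwd=1
After 6 (forward): cur=M back=2 fwd=0
After 7 (back): cur=H back=1 fwd=1
After 8 (forward): cur=M back=2 fwd=0

Answer: yes no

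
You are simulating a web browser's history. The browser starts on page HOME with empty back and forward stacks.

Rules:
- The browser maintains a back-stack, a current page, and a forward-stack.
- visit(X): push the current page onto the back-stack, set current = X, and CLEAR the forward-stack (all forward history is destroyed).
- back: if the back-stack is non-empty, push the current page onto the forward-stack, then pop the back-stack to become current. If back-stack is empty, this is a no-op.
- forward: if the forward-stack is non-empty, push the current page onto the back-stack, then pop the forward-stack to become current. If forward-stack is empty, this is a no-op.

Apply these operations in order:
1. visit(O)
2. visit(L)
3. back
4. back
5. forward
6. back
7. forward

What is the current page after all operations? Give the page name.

After 1 (visit(O)): cur=O back=1 fwd=0
After 2 (visit(L)): cur=L back=2 fwd=0
After 3 (back): cur=O back=1 fwd=1
After 4 (back): cur=HOME back=0 fwd=2
After 5 (forward): cur=O back=1 fwd=1
After 6 (back): cur=HOME back=0 fwd=2
After 7 (forward): cur=O back=1 fwd=1

Answer: O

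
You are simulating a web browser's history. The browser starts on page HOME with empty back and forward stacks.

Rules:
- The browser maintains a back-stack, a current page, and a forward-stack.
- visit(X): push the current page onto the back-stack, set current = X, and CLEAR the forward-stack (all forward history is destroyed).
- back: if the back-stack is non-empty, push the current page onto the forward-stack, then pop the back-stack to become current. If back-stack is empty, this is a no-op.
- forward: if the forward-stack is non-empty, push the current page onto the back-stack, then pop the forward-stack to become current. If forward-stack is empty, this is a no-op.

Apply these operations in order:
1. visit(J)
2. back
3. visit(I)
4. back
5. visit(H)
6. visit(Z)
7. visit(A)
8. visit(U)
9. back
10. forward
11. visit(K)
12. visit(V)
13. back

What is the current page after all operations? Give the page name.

After 1 (visit(J)): cur=J back=1 fwd=0
After 2 (back): cur=HOME back=0 fwd=1
After 3 (visit(I)): cur=I back=1 fwd=0
After 4 (back): cur=HOME back=0 fwd=1
After 5 (visit(H)): cur=H back=1 fwd=0
After 6 (visit(Z)): cur=Z back=2 fwd=0
After 7 (visit(A)): cur=A back=3 fwd=0
After 8 (visit(U)): cur=U back=4 fwd=0
After 9 (back): cur=A back=3 fwd=1
After 10 (forward): cur=U back=4 fwd=0
After 11 (visit(K)): cur=K back=5 fwd=0
After 12 (visit(V)): cur=V back=6 fwd=0
After 13 (back): cur=K back=5 fwd=1

Answer: K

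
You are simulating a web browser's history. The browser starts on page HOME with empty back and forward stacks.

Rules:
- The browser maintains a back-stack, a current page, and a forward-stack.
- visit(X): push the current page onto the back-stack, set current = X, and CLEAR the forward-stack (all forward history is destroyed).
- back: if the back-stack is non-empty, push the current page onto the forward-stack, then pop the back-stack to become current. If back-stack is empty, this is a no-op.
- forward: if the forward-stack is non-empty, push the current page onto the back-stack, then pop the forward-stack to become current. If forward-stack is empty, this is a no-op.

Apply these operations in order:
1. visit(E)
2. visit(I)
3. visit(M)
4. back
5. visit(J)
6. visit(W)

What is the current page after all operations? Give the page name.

After 1 (visit(E)): cur=E back=1 fwd=0
After 2 (visit(I)): cur=I back=2 fwd=0
After 3 (visit(M)): cur=M back=3 fwd=0
After 4 (back): cur=I back=2 fwd=1
After 5 (visit(J)): cur=J back=3 fwd=0
After 6 (visit(W)): cur=W back=4 fwd=0

Answer: W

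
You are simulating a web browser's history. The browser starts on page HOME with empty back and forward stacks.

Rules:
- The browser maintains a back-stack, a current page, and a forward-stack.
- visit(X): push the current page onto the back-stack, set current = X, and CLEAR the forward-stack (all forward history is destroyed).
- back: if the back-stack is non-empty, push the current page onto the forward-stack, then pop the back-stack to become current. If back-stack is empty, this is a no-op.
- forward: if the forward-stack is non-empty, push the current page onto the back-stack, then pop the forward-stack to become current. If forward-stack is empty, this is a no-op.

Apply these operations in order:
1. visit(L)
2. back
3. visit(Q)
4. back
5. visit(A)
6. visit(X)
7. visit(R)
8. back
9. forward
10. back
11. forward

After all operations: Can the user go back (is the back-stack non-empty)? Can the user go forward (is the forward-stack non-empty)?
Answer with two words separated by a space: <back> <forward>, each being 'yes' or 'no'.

After 1 (visit(L)): cur=L back=1 fwd=0
After 2 (back): cur=HOME back=0 fwd=1
After 3 (visit(Q)): cur=Q back=1 fwd=0
After 4 (back): cur=HOME back=0 fwd=1
After 5 (visit(A)): cur=A back=1 fwd=0
After 6 (visit(X)): cur=X back=2 fwd=0
After 7 (visit(R)): cur=R back=3 fwd=0
After 8 (back): cur=X back=2 fwd=1
After 9 (forward): cur=R back=3 fwd=0
After 10 (back): cur=X back=2 fwd=1
After 11 (forward): cur=R back=3 fwd=0

Answer: yes no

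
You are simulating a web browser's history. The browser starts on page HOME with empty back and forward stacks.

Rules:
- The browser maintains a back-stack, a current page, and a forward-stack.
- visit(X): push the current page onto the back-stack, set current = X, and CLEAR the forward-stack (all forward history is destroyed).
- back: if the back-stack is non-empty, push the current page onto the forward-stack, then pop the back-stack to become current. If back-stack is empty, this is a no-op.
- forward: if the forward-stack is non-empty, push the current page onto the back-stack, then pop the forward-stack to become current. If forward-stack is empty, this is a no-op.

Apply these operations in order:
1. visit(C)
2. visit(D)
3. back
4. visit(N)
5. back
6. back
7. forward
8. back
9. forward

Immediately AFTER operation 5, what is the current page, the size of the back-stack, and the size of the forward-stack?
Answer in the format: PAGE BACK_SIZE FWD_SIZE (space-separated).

After 1 (visit(C)): cur=C back=1 fwd=0
After 2 (visit(D)): cur=D back=2 fwd=0
After 3 (back): cur=C back=1 fwd=1
After 4 (visit(N)): cur=N back=2 fwd=0
After 5 (back): cur=C back=1 fwd=1

C 1 1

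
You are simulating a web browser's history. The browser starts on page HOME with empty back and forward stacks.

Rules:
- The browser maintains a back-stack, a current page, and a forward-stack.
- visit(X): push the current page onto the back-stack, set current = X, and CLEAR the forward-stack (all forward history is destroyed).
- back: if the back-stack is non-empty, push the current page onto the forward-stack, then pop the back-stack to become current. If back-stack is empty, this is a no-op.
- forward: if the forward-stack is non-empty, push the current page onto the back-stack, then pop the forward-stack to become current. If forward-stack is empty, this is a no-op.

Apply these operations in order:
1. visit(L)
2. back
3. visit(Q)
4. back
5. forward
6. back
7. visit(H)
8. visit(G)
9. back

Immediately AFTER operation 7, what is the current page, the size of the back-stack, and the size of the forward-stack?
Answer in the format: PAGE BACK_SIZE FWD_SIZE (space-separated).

After 1 (visit(L)): cur=L back=1 fwd=0
After 2 (back): cur=HOME back=0 fwd=1
After 3 (visit(Q)): cur=Q back=1 fwd=0
After 4 (back): cur=HOME back=0 fwd=1
After 5 (forward): cur=Q back=1 fwd=0
After 6 (back): cur=HOME back=0 fwd=1
After 7 (visit(H)): cur=H back=1 fwd=0

H 1 0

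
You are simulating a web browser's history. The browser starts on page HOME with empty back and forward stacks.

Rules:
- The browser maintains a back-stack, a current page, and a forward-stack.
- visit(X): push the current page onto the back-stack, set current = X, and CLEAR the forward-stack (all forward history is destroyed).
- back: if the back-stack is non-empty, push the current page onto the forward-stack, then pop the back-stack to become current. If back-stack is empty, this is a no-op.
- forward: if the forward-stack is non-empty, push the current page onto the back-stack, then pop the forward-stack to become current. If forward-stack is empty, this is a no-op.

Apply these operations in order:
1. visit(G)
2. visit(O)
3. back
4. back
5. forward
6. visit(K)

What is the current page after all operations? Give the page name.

Answer: K

Derivation:
After 1 (visit(G)): cur=G back=1 fwd=0
After 2 (visit(O)): cur=O back=2 fwd=0
After 3 (back): cur=G back=1 fwd=1
After 4 (back): cur=HOME back=0 fwd=2
After 5 (forward): cur=G back=1 fwd=1
After 6 (visit(K)): cur=K back=2 fwd=0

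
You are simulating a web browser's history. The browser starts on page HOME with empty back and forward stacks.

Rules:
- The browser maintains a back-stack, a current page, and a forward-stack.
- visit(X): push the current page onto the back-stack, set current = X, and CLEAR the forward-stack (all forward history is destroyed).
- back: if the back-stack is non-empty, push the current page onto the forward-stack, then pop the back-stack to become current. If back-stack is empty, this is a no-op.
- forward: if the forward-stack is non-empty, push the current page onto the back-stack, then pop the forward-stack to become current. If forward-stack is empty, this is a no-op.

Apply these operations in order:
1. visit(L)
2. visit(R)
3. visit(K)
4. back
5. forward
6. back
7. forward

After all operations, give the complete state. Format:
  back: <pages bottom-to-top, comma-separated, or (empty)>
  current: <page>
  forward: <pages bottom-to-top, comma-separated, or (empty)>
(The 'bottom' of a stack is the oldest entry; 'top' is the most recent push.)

After 1 (visit(L)): cur=L back=1 fwd=0
After 2 (visit(R)): cur=R back=2 fwd=0
After 3 (visit(K)): cur=K back=3 fwd=0
After 4 (back): cur=R back=2 fwd=1
After 5 (forward): cur=K back=3 fwd=0
After 6 (back): cur=R back=2 fwd=1
After 7 (forward): cur=K back=3 fwd=0

Answer: back: HOME,L,R
current: K
forward: (empty)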